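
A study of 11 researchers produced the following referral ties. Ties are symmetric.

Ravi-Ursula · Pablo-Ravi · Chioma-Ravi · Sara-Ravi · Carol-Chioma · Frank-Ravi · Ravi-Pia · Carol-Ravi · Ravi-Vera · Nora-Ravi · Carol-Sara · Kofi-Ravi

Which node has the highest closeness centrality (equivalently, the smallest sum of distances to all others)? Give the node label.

Farness (sum of distances to all others) for each node — Carol:17, Chioma:18, Frank:19, Kofi:19, Nora:19, Pablo:19, Pia:19, Ravi:10, Sara:18, Ursula:19, Vera:19.
The smallest farness is 10, for Ravi, so Ravi has the highest closeness.

Ravi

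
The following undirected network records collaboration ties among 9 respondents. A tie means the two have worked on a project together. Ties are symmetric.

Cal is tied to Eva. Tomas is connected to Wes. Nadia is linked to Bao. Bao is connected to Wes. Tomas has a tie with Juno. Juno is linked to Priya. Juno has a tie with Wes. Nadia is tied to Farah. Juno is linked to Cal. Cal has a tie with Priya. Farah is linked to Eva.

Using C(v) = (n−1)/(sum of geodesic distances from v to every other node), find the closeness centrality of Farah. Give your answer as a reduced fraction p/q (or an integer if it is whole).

Distances from Farah: Bao:2, Cal:2, Eva:1, Juno:3, Nadia:1, Priya:3, Tomas:4, Wes:3. Sum = 19.
n = 9, so closeness = 8/19.

8/19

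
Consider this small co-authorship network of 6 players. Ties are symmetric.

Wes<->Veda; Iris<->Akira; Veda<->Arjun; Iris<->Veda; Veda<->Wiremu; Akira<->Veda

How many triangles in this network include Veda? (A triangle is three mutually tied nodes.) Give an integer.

1

Veda's neighbors: Akira, Arjun, Iris, Wes, and Wiremu.
Neighbor pairs that are themselves tied: Veda–Akira–Iris. Each forms one triangle with Veda, for 1 in total.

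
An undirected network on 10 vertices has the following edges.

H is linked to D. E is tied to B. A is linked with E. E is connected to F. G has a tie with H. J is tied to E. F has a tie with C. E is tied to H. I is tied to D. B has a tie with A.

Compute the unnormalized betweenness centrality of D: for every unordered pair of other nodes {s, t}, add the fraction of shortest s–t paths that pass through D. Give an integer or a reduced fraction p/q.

Pairs whose geodesics pass through D — J–I: 1; B–I: 1; I–H: 1; I–E: 1; I–C: 1; I–F: 1; I–A: 1; I–G: 1.
All other pairs contribute 0.
Summing the contributions gives betweenness(D) = 8.

8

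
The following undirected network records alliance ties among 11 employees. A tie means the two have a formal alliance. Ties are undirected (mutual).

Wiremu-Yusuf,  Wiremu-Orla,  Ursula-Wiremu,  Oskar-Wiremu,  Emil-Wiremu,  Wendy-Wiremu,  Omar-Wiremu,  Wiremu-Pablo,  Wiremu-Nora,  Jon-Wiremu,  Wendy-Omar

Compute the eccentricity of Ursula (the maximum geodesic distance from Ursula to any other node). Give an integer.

Distances from Ursula: Emil:2, Jon:2, Nora:2, Omar:2, Orla:2, Oskar:2, Pablo:2, Wendy:2, Wiremu:1, Yusuf:2.
The largest is 2 (to Pablo, Jon, Oskar, Orla, Emil, Omar, Yusuf, Wendy, and Nora), so the eccentricity of Ursula is 2.

2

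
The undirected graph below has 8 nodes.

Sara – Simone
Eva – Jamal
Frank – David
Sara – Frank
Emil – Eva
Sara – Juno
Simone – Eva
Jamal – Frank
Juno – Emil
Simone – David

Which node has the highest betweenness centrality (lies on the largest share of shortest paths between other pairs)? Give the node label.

Unnormalized betweenness of each node: David:1/2, Emil:3/2, Eva:5, Frank:7/2, Jamal:3/2, Juno:3/2, Sara:9/2, Simone:4.
Eva has the largest value, 5, making it the main broker — the node through which the most shortest paths run.

Eva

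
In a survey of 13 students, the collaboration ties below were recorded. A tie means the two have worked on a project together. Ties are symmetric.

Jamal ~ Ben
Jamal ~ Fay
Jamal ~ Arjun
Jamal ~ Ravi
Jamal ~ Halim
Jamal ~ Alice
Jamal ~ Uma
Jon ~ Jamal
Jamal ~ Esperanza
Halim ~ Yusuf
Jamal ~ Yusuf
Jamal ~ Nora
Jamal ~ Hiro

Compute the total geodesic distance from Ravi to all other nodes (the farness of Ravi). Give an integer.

Distances from Ravi: Alice:2, Arjun:2, Ben:2, Esperanza:2, Fay:2, Halim:2, Hiro:2, Jamal:1, Jon:2, Nora:2, Uma:2, Yusuf:2.
Sum = 2 + 2 + 2 + 2 + 2 + 2 + 2 + 1 + 2 + 2 + 2 + 2 = 23.

23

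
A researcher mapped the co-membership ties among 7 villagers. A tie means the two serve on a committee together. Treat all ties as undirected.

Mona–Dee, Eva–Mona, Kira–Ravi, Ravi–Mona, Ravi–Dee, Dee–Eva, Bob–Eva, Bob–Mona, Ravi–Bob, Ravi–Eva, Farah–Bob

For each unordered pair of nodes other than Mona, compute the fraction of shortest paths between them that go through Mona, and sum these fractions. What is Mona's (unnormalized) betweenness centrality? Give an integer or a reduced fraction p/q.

Pairs whose geodesics pass through Mona — Farah–Dee: 1/3; Bob–Dee: 1/3.
All other pairs contribute 0.
Summing the contributions gives betweenness(Mona) = 2/3.

2/3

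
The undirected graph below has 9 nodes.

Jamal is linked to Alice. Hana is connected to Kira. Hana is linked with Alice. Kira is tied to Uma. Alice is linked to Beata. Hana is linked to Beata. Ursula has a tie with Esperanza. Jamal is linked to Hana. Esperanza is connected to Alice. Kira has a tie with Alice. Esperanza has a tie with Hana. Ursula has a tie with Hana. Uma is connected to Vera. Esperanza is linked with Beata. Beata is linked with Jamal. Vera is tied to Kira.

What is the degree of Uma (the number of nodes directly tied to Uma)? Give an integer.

2

Uma is directly tied to Kira and Vera. That is 2 neighbors, so the degree of Uma is 2.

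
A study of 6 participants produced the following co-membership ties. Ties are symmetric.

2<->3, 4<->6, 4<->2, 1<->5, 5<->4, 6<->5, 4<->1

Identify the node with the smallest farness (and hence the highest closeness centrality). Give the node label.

4

Farness (sum of distances to all others) for each node — 1:9, 2:8, 3:12, 4:6, 5:8, 6:9.
The smallest farness is 6, for 4, so 4 has the highest closeness.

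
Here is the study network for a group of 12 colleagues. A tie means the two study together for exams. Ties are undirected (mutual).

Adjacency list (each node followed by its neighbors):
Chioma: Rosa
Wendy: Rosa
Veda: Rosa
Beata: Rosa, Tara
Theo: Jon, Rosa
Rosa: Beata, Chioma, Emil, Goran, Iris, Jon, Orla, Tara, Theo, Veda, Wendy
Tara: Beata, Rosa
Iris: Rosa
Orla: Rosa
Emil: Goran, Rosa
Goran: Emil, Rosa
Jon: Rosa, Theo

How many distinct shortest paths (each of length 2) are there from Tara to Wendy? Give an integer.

The shortest distance is 2, and the only length-2 path is Tara–Rosa–Wendy. So there is exactly 1 shortest path.

1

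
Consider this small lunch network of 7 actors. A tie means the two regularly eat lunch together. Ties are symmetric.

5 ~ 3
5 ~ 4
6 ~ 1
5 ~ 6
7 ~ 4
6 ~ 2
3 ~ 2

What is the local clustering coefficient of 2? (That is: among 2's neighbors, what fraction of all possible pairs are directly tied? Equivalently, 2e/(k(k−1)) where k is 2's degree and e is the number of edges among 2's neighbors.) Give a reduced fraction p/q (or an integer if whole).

0

2's neighbors: 3 and 6 (k = 2).
Possible neighbor pairs: C(2,2) = 1. Edges among them: none → e = 0.
Clustering(2) = 0/1.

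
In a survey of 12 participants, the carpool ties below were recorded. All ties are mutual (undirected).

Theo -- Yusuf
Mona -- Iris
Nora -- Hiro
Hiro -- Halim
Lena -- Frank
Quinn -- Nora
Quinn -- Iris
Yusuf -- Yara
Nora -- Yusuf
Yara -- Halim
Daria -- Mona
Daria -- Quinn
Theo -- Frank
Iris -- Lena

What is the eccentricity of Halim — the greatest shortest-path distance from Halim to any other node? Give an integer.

5

Distances from Halim: Daria:4, Frank:4, Hiro:1, Iris:4, Lena:5, Mona:5, Nora:2, Quinn:3, Theo:3, Yara:1, Yusuf:2.
The largest is 5 (to Lena and Mona), so the eccentricity of Halim is 5.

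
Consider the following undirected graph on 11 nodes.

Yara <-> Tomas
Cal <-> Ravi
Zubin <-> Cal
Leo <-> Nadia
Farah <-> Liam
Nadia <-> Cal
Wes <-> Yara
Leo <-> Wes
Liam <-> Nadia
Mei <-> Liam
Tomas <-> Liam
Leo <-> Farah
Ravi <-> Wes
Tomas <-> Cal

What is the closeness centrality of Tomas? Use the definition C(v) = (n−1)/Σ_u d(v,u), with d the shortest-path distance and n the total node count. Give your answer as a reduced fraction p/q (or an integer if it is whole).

5/9

Distances from Tomas: Cal:1, Farah:2, Leo:3, Liam:1, Mei:2, Nadia:2, Ravi:2, Wes:2, Yara:1, Zubin:2. Sum = 18.
n = 11, so closeness = 10/18 = 5/9.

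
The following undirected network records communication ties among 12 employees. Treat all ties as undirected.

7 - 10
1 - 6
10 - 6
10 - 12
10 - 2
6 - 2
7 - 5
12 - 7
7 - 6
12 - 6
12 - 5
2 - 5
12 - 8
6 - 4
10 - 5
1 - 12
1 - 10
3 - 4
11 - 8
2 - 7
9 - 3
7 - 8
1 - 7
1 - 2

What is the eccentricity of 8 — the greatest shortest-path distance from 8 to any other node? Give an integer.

Distances from 8: 1:2, 2:2, 3:4, 4:3, 5:2, 6:2, 7:1, 9:5, 10:2, 11:1, 12:1.
The largest is 5 (to 9), so the eccentricity of 8 is 5.

5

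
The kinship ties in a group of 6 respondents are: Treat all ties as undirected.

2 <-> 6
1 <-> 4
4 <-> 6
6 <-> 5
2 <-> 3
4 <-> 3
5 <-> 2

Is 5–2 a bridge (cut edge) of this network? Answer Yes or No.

Even without that edge, 5 still reaches 2 via 5 – 6 – 2, so the network stays connected. Not a bridge.

No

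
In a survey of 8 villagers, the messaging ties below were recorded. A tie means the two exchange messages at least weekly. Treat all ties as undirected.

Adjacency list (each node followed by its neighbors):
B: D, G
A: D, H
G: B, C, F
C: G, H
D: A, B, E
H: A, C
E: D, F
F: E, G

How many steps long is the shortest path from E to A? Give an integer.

One shortest route is E – D – A, which uses 2 edges, and E and A are not directly tied, so nothing shorter exists. So d(E,A) = 2.

2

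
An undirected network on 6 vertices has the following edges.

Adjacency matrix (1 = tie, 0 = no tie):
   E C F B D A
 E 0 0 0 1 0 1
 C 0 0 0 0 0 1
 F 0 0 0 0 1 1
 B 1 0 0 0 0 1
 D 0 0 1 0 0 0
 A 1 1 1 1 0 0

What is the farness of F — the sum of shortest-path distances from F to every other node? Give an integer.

Distances from F: A:1, B:2, C:2, D:1, E:2.
Sum = 1 + 2 + 2 + 1 + 2 = 8.

8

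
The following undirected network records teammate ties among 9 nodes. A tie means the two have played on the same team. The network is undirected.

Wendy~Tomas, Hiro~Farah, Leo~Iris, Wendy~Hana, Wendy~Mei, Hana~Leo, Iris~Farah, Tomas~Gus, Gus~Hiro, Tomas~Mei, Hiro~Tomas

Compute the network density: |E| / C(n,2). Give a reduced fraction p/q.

11/36

There are 11 edges and 9 nodes, so the maximum possible is C(9,2) = 36.
Density = 11/36.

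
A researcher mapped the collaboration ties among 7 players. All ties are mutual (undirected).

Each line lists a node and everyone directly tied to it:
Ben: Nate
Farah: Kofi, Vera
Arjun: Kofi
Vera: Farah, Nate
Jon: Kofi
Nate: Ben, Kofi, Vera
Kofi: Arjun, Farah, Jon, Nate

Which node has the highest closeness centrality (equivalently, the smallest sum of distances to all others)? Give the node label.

Kofi

Farness (sum of distances to all others) for each node — Arjun:13, Ben:14, Farah:11, Jon:13, Kofi:8, Nate:9, Vera:12.
The smallest farness is 8, for Kofi, so Kofi has the highest closeness.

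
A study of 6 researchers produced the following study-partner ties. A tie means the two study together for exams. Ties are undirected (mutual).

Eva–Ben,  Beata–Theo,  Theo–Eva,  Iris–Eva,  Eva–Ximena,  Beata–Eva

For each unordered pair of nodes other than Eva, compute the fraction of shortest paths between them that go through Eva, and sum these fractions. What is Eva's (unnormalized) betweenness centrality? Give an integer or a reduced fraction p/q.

9

Pairs whose geodesics pass through Eva — Ben–Beata: 1; Ben–Theo: 1; Ben–Iris: 1; Ben–Ximena: 1; Beata–Iris: 1; Beata–Ximena: 1; Theo–Iris: 1; Theo–Ximena: 1; Iris–Ximena: 1.
All other pairs contribute 0.
Summing the contributions gives betweenness(Eva) = 9.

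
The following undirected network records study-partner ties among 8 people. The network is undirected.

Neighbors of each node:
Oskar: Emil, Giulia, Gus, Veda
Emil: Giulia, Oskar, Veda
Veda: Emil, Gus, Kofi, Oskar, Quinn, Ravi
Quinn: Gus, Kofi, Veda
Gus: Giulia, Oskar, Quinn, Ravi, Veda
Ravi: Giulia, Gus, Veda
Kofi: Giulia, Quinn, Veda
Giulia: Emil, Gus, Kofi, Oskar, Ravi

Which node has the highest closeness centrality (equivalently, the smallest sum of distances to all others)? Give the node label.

Veda

Farness (sum of distances to all others) for each node — Emil:11, Giulia:9, Gus:9, Kofi:11, Oskar:10, Quinn:11, Ravi:11, Veda:8.
The smallest farness is 8, for Veda, so Veda has the highest closeness.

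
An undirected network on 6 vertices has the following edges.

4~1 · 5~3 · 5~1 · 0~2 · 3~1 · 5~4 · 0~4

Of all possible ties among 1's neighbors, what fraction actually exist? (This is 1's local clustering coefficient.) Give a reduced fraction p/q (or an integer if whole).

1's neighbors: 3, 4, and 5 (k = 3).
Possible neighbor pairs: C(3,2) = 3. Edges among them: 3–5, 4–5 → e = 2.
Clustering(1) = 2/3.

2/3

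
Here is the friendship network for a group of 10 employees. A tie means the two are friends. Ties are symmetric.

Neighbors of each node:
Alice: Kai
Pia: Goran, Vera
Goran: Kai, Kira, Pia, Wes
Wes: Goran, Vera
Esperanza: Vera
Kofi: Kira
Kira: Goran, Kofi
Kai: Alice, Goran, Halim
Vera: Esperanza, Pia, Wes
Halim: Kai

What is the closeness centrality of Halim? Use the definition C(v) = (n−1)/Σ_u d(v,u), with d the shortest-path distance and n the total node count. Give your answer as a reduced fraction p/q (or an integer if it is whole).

Distances from Halim: Alice:2, Esperanza:5, Goran:2, Kai:1, Kira:3, Kofi:4, Pia:3, Vera:4, Wes:3. Sum = 27.
n = 10, so closeness = 9/27 = 1/3.

1/3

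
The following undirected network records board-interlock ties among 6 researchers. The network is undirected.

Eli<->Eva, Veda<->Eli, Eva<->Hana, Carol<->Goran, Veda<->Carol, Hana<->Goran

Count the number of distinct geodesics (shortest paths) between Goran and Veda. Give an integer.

The shortest distance is 2, and the only length-2 path is Goran–Carol–Veda. So there is exactly 1 shortest path.

1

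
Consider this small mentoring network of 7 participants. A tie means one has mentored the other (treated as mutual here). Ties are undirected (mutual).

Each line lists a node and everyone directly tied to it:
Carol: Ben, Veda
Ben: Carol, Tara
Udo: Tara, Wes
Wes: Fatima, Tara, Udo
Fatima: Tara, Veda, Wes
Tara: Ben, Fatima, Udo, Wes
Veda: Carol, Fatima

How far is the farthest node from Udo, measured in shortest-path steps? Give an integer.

3

Distances from Udo: Ben:2, Carol:3, Fatima:2, Tara:1, Veda:3, Wes:1.
The largest is 3 (to Veda and Carol), so the eccentricity of Udo is 3.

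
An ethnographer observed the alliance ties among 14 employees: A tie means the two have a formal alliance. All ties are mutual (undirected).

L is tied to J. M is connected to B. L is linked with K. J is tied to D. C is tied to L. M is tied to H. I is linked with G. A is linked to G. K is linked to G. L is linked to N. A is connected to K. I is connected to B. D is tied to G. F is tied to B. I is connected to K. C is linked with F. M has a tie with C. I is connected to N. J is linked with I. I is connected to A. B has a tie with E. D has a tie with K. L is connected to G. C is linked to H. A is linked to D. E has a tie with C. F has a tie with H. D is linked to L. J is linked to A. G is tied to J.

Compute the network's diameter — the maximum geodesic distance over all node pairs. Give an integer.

Eccentricity of each node (its greatest distance to any other): A:4, B:3, C:3, D:3, E:3, F:3, G:3, H:4, I:3, J:3, K:3, L:3, M:3, N:3.
The maximum eccentricity is 4, realized for instance by the pair A–H via A – G – L – C – H. So the diameter is 4.

4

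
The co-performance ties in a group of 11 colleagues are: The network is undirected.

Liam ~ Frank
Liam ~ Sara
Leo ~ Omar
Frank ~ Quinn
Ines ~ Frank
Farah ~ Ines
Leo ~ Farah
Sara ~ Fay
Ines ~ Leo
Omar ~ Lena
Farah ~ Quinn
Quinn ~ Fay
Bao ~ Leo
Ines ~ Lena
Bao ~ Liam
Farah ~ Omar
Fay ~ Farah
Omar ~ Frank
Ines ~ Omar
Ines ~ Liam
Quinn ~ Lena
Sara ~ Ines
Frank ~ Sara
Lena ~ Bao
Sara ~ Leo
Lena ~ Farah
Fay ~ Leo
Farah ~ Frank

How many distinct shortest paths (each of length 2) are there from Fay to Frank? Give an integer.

3

The shortest distance is 2. The length-2 paths are: Fay–Quinn–Frank; Fay–Farah–Frank; Fay–Sara–Frank.
That gives 3 distinct shortest paths.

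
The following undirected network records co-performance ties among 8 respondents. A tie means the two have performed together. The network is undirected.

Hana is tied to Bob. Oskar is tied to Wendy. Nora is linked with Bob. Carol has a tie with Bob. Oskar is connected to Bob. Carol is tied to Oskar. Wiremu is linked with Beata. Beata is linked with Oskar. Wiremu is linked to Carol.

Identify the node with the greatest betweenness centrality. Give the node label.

Bob

Unnormalized betweenness of each node: Beata:1, Bob:11, Carol:4, Hana:0, Nora:0, Oskar:19/2, Wendy:0, Wiremu:1/2.
Bob has the largest value, 11, making it the main broker — the node through which the most shortest paths run.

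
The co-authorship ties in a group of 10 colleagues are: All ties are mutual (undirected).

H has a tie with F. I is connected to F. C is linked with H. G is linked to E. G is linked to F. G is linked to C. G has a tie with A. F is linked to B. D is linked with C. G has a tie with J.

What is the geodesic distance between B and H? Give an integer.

2

One shortest route is B – F – H, which uses 2 edges, and B and H are not directly tied, so nothing shorter exists. So d(B,H) = 2.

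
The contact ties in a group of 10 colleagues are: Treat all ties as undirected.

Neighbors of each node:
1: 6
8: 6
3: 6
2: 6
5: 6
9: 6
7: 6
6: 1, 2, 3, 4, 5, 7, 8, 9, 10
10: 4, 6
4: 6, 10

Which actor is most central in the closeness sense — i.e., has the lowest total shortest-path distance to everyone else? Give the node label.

Farness (sum of distances to all others) for each node — 1:17, 2:17, 3:17, 4:16, 5:17, 6:9, 7:17, 8:17, 9:17, 10:16.
The smallest farness is 9, for 6, so 6 has the highest closeness.

6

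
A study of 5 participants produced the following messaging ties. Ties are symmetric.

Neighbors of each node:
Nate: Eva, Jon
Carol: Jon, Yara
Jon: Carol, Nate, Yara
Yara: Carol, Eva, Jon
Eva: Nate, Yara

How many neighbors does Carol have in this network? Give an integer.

Carol is directly tied to Jon and Yara. That is 2 neighbors, so the degree of Carol is 2.

2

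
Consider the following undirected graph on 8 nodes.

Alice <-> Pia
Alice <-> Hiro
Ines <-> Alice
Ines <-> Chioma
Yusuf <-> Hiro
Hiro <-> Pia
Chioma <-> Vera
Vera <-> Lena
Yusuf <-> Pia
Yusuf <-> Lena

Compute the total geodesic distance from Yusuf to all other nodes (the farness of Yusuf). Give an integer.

Distances from Yusuf: Alice:2, Chioma:3, Hiro:1, Ines:3, Lena:1, Pia:1, Vera:2.
Sum = 2 + 3 + 1 + 3 + 1 + 1 + 2 = 13.

13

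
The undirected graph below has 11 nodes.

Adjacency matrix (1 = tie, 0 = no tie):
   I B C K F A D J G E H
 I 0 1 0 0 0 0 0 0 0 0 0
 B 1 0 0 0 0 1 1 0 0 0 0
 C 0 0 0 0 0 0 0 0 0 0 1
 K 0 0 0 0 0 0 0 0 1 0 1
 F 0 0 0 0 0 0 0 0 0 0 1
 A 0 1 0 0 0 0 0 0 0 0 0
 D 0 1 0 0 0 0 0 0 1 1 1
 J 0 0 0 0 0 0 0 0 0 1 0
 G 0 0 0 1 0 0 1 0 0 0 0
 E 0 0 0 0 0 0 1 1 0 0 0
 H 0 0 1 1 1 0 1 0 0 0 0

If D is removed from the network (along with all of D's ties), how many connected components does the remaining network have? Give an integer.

Without D, the remaining ties split the others into: {A, B, I}; {C, F, G, H, K}; {E, J}.
That's 3 separate components.

3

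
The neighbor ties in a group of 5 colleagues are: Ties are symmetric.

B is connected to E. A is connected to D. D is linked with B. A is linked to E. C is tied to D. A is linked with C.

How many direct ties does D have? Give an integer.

D is directly tied to A, B, and C. That is 3 neighbors, so the degree of D is 3.

3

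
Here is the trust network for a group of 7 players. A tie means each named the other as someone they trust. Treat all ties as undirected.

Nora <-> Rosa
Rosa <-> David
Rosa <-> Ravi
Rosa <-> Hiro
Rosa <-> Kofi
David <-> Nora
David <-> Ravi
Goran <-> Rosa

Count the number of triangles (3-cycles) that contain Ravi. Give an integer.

Ravi's neighbors: David and Rosa.
Neighbor pairs that are themselves tied: Ravi–David–Rosa. Each forms one triangle with Ravi, for 1 in total.

1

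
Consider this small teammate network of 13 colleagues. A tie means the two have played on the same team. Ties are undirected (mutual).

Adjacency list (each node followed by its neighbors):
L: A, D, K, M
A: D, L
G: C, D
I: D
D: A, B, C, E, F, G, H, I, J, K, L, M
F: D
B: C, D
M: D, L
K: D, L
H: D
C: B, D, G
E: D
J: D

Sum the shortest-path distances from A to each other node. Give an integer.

Distances from A: B:2, C:2, D:1, E:2, F:2, G:2, H:2, I:2, J:2, K:2, L:1, M:2.
Sum = 2 + 2 + 1 + 2 + 2 + 2 + 2 + 2 + 2 + 2 + 1 + 2 = 22.

22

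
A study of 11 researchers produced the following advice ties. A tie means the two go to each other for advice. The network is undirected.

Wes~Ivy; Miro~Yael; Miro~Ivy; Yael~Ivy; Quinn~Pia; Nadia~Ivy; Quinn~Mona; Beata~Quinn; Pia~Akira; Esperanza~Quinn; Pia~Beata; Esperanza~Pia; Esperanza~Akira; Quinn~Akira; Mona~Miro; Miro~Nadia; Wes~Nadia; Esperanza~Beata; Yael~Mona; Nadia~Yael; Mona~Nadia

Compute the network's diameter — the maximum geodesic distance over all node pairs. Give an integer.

4

Eccentricity of each node (its greatest distance to any other): Akira:4, Beata:4, Esperanza:4, Ivy:4, Miro:3, Mona:2, Nadia:3, Pia:4, Quinn:3, Wes:4, Yael:3.
The maximum eccentricity is 4, realized for instance by the pair Wes–Esperanza via Wes – Nadia – Mona – Quinn – Esperanza. So the diameter is 4.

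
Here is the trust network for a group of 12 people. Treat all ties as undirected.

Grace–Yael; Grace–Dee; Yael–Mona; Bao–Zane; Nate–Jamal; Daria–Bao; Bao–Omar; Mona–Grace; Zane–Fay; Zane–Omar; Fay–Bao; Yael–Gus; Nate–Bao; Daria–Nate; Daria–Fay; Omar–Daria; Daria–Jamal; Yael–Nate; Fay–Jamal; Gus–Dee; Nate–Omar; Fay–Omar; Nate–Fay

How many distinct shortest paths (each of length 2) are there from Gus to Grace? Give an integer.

2

The shortest distance is 2. The length-2 paths are: Gus–Yael–Grace; Gus–Dee–Grace.
That gives 2 distinct shortest paths.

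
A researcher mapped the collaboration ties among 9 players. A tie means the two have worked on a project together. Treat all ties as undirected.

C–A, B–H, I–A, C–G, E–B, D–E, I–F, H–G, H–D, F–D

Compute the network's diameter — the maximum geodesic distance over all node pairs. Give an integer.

4

Eccentricity of each node (its greatest distance to any other): A:4, B:4, C:4, D:3, E:4, F:3, G:3, H:3, I:4.
The maximum eccentricity is 4, realized for instance by the pair I–B via I – F – D – E – B. So the diameter is 4.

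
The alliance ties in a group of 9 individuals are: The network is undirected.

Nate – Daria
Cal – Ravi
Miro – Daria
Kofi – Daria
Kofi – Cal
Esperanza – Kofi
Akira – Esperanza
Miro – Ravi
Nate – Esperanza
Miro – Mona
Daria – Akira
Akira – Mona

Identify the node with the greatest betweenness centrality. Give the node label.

Daria

Unnormalized betweenness of each node: Akira:11/3, Cal:2, Daria:103/12, Esperanza:19/6, Kofi:67/12, Miro:37/6, Mona:5/4, Nate:7/12, Ravi:2.
Daria has the largest value, 103/12, making it the main broker — the node through which the most shortest paths run.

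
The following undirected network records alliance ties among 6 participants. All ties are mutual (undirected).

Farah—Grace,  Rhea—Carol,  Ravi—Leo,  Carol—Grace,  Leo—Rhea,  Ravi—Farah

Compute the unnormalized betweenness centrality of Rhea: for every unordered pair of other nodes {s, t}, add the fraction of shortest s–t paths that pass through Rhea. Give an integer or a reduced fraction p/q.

2

Pairs whose geodesics pass through Rhea — Carol–Leo: 1; Carol–Ravi: 1/2; Leo–Grace: 1/2.
All other pairs contribute 0.
Summing the contributions gives betweenness(Rhea) = 2.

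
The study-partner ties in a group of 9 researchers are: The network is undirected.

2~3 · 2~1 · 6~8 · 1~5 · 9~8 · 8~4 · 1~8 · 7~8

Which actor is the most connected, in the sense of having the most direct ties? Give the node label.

8

Degrees — 1:3, 2:2, 3:1, 4:1, 5:1, 6:1, 7:1, 8:5, 9:1.
The maximum is 5, attained only by 8.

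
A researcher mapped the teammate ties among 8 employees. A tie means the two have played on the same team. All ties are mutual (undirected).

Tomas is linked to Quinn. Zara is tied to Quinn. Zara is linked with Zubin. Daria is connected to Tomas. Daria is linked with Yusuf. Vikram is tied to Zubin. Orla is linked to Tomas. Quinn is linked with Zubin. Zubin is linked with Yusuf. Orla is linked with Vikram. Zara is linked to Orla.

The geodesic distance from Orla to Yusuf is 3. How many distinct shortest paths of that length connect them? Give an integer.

3

The shortest distance is 3. The length-3 paths are: Orla–Tomas–Daria–Yusuf; Orla–Vikram–Zubin–Yusuf; Orla–Zara–Zubin–Yusuf.
That gives 3 distinct shortest paths.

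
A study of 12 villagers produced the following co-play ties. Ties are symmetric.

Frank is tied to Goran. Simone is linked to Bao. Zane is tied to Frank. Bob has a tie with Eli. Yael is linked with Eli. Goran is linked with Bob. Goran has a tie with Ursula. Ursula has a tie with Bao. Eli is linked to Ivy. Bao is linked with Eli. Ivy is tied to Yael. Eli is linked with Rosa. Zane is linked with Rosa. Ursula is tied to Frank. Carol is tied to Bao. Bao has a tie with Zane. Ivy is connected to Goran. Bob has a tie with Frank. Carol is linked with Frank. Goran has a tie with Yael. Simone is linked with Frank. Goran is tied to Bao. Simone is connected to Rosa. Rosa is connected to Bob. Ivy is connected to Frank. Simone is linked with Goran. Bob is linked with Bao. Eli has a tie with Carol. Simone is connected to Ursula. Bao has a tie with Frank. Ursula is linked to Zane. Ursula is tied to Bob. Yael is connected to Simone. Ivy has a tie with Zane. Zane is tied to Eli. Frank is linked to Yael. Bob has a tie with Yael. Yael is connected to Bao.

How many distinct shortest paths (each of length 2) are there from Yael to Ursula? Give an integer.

5

The shortest distance is 2. The length-2 paths are: Yael–Simone–Ursula; Yael–Frank–Ursula; Yael–Goran–Ursula; Yael–Bao–Ursula; Yael–Bob–Ursula.
That gives 5 distinct shortest paths.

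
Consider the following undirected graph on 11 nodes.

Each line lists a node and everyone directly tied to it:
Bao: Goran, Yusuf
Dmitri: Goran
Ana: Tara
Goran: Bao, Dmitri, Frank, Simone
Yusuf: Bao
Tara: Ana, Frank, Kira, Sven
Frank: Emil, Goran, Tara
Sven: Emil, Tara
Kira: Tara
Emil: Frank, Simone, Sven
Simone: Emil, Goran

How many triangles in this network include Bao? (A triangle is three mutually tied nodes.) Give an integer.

Bao's neighbors are Goran and Yusuf, but none of them are tied to each other, so no triangle contains Bao.

0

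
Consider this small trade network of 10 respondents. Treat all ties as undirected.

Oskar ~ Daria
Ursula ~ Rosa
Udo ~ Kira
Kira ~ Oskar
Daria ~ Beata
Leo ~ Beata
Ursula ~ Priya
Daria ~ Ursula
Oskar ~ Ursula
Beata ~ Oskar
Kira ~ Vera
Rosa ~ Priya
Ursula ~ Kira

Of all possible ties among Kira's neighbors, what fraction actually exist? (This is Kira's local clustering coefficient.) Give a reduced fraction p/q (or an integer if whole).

Kira's neighbors: Oskar, Udo, Ursula, and Vera (k = 4).
Possible neighbor pairs: C(4,2) = 6. Edges among them: Oskar–Ursula → e = 1.
Clustering(Kira) = 1/6.

1/6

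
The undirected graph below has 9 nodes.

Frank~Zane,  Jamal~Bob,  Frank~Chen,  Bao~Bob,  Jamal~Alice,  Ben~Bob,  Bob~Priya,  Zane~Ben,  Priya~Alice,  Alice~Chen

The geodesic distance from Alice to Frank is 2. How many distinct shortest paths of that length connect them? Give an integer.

1

The shortest distance is 2, and the only length-2 path is Alice–Chen–Frank. So there is exactly 1 shortest path.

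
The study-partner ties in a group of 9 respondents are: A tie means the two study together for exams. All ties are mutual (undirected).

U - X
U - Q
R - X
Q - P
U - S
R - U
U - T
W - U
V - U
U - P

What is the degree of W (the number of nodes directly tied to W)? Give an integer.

1

W is directly tied to U. That is 1 neighbor, so the degree of W is 1.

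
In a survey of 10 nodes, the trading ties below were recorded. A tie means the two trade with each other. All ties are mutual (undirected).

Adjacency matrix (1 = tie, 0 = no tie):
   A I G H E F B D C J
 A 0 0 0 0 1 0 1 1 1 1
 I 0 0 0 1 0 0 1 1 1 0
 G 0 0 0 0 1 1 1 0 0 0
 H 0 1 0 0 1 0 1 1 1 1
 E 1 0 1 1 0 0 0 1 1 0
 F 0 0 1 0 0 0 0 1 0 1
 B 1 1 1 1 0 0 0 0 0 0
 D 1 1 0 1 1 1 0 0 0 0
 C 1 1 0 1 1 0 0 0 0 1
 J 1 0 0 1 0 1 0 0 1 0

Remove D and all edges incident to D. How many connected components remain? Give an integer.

1

D's neighbors (A, E, F, H, and I) remain reachable from one another through other ties, so the rest of the network stays in one piece.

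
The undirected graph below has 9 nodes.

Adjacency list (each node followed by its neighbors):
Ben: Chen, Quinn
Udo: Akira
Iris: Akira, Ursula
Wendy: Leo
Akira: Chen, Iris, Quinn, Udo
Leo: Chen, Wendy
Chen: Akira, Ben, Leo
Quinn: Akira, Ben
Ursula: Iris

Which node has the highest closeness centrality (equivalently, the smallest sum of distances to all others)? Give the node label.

Akira

Farness (sum of distances to all others) for each node — Akira:13, Ben:19, Chen:14, Iris:18, Leo:19, Quinn:18, Udo:20, Ursula:25, Wendy:26.
The smallest farness is 13, for Akira, so Akira has the highest closeness.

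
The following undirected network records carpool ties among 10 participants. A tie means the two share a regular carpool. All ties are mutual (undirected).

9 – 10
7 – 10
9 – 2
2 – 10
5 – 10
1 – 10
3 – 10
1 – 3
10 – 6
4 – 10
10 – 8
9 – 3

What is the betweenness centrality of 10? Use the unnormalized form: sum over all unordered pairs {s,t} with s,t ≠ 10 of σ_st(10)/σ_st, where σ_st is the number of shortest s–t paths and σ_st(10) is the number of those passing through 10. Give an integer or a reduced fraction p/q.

Pairs whose geodesics pass through 10 — 7–3: 1; 7–1: 1; 7–9: 1; 7–4: 1; 7–5: 1; 7–8: 1; 7–6: 1; 7–2: 1; 3–4: 1; 3–5: 1; 3–8: 1; 3–6: 1; 3–2: 1/2; 1–9: 1/2 … (+19 more pairs).
All other pairs contribute 0.
Summing the contributions gives betweenness(10) = 32.

32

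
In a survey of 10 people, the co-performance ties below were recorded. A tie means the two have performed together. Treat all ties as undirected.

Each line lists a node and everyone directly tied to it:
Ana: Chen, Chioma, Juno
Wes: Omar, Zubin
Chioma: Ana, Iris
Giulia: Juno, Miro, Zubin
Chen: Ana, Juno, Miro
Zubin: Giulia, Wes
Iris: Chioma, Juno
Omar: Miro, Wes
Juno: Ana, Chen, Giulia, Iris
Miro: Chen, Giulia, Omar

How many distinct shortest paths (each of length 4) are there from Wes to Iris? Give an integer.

1

The shortest distance is 4, and the only length-4 path is Wes–Zubin–Giulia–Juno–Iris. So there is exactly 1 shortest path.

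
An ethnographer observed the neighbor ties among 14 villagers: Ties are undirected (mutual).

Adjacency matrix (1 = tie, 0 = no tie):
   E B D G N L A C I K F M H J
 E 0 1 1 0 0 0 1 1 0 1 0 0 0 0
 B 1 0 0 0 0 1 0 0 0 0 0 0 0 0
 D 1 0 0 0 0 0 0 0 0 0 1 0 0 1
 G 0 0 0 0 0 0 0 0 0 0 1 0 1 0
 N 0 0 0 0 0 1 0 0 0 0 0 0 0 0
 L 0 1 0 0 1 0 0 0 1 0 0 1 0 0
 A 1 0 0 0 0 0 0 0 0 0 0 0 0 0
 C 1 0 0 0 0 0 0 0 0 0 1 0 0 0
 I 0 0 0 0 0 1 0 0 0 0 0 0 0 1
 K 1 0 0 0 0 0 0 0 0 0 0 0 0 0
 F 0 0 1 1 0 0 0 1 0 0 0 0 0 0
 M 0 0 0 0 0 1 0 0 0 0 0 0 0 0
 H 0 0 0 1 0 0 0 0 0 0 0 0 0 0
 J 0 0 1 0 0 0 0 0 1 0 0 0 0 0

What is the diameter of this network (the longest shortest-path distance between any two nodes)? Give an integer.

7

Eccentricity of each node (its greatest distance to any other): A:5, B:5, C:4, D:4, E:4, F:5, G:6, H:7, I:5, J:4, K:5, L:6, M:7, N:7.
The maximum eccentricity is 7, realized for instance by the pair N–H via N – L – B – E – D – F – G – H. So the diameter is 7.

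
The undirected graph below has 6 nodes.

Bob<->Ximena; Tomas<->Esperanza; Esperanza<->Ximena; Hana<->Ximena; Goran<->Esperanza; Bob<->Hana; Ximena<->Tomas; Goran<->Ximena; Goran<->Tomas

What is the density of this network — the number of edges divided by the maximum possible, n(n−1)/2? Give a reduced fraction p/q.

There are 9 edges and 6 nodes, so the maximum possible is C(6,2) = 15.
Density = 9/15 = 3/5.

3/5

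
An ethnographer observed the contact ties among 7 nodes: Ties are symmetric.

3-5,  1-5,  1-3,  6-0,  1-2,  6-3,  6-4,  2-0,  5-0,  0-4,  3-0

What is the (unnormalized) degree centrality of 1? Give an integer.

3

1 is directly tied to 2, 3, and 5. That is 3 neighbors, so the degree of 1 is 3.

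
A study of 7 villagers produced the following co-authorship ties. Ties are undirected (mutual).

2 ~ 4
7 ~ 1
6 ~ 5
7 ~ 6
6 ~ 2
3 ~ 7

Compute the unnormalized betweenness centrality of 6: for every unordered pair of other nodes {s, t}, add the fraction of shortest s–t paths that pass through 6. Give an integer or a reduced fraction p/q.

11

Pairs whose geodesics pass through 6 — 2–1: 1; 2–3: 1; 2–7: 1; 2–5: 1; 1–4: 1; 1–5: 1; 4–3: 1; 4–7: 1; 4–5: 1; 3–5: 1; 7–5: 1.
All other pairs contribute 0.
Summing the contributions gives betweenness(6) = 11.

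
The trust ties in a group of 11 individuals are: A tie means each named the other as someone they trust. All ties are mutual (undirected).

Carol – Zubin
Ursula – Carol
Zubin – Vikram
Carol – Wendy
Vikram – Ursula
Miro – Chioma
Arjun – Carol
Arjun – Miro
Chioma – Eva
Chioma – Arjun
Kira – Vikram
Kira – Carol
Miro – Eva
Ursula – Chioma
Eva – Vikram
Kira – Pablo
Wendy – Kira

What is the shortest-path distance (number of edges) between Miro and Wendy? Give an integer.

3

One shortest route is Miro – Arjun – Carol – Wendy, which uses 3 edges, and at distance 2 from Miro we only reach {Carol, Ursula, Vikram}, which does not include Wendy. So d(Miro,Wendy) = 3.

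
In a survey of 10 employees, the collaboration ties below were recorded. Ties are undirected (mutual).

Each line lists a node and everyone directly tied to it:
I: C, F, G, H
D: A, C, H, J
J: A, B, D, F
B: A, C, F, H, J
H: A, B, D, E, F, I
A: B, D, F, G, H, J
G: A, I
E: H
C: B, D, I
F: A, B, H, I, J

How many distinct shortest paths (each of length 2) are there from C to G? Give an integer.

1

The shortest distance is 2, and the only length-2 path is C–I–G. So there is exactly 1 shortest path.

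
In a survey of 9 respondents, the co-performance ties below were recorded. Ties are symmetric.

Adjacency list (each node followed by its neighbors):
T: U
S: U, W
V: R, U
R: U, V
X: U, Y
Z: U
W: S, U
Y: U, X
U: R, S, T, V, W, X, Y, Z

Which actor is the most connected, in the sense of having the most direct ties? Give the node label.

Degrees — R:2, S:2, T:1, U:8, V:2, W:2, X:2, Y:2, Z:1.
The maximum is 8, attained only by U.

U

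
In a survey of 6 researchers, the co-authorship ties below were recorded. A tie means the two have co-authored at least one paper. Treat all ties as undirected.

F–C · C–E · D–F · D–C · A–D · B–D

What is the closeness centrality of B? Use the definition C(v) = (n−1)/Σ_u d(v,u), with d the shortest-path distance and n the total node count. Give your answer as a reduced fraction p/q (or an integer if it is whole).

Distances from B: A:2, C:2, D:1, E:3, F:2. Sum = 10.
n = 6, so closeness = 5/10 = 1/2.

1/2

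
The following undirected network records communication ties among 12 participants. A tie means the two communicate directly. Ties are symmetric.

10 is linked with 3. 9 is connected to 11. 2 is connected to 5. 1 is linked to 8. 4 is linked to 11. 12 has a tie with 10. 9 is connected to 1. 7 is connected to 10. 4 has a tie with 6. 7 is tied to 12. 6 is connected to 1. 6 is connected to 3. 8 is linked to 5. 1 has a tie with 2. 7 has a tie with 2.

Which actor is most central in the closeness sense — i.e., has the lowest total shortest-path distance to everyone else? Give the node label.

Farness (sum of distances to all others) for each node — 1:20, 2:22, 3:26, 4:29, 5:30, 6:22, 7:26, 8:28, 9:27, 10:28, 11:32, 12:32.
The smallest farness is 20, for 1, so 1 has the highest closeness.

1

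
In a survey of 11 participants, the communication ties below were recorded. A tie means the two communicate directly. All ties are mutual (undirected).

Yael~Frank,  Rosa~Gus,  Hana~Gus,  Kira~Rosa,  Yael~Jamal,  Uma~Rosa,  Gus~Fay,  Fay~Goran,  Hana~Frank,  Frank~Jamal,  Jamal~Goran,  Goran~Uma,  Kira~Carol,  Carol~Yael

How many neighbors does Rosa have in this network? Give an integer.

3

Rosa is directly tied to Gus, Kira, and Uma. That is 3 neighbors, so the degree of Rosa is 3.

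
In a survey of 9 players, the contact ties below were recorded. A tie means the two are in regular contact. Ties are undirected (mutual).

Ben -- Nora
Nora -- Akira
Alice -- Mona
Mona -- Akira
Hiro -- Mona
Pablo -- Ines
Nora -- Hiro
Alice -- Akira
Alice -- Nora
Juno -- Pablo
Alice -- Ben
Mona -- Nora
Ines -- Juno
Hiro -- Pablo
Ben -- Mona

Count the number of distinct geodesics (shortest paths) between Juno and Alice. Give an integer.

The shortest distance is 4. The length-4 paths are: Juno–Pablo–Hiro–Nora–Alice; Juno–Pablo–Hiro–Mona–Alice.
That gives 2 distinct shortest paths.

2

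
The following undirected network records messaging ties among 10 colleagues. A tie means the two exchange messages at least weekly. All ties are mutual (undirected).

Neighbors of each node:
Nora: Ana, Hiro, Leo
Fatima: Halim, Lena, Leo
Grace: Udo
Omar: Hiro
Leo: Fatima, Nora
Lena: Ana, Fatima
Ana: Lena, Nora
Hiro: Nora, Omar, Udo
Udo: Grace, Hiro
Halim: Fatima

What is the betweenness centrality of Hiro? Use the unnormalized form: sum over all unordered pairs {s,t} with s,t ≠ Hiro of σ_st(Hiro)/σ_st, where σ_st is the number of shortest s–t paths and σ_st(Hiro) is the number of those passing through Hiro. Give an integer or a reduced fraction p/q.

20

Pairs whose geodesics pass through Hiro — Leo–Omar: 1; Leo–Udo: 1; Leo–Grace: 1; Omar–Udo: 1; Omar–Nora: 1; Omar–Lena: 1; Omar–Ana: 1; Omar–Fatima: 1; Omar–Grace: 1; Omar–Halim: 1; Udo–Nora: 1; Udo–Lena: 1; Udo–Ana: 1; Udo–Fatima: 1 … (+6 more pairs).
All other pairs contribute 0.
Summing the contributions gives betweenness(Hiro) = 20.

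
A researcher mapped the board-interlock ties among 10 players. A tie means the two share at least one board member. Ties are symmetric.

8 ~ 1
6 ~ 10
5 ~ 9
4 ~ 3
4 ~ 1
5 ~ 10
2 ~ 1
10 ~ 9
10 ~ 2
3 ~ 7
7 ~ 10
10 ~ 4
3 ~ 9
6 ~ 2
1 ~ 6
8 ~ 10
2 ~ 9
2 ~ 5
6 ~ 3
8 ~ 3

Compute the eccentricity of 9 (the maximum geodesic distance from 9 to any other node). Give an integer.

2

Distances from 9: 1:2, 2:1, 3:1, 4:2, 5:1, 6:2, 7:2, 8:2, 10:1.
The largest is 2 (to 7, 4, 8, 6, and 1), so the eccentricity of 9 is 2.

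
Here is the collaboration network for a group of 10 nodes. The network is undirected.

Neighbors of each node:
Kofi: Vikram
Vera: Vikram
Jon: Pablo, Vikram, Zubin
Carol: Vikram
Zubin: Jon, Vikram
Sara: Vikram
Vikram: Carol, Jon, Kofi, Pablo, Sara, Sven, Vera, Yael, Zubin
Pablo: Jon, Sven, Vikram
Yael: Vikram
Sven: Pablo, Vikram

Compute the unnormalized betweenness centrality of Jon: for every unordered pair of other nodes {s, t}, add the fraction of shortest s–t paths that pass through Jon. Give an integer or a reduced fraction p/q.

1/2

Pairs whose geodesics pass through Jon — Pablo–Zubin: 1/2.
All other pairs contribute 0.
Summing the contributions gives betweenness(Jon) = 1/2.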